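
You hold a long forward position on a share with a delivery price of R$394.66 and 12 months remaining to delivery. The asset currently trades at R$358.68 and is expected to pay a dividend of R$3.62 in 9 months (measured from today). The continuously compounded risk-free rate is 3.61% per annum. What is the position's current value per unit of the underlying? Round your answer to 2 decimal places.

-R$25.51

PV(remaining dividends) I = 3.62·e^(−0.0361·9/12) = 3.5233
Current forward F = (S − I)·e^(rT) = (358.68 − 3.5233)·e^(0.0361·12/12) = 355.1567 × 1.036760 = 368.2123
Value (long) = (F − K)·e^(−rT) = (368.2123 − 394.66) × 0.964544 = -25.5100
Value = -R$25.51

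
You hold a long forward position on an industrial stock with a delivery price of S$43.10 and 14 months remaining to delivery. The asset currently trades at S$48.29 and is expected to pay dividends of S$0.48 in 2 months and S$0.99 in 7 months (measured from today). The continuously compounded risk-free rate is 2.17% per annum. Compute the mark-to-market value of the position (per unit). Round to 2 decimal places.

PV(remaining dividends) I = 0.48·e^(−0.0217·2/12) + 0.99·e^(−0.0217·7/12) = 1.4558
Current forward F = (S − I)·e^(rT) = (48.29 − 1.4558)·e^(0.0217·14/12) = 46.8342 × 1.025640 = 48.0350
Value (long) = (F − K)·e^(−rT) = (48.0350 − 43.10) × 0.975001 = 4.8116
Value = S$4.81

S$4.81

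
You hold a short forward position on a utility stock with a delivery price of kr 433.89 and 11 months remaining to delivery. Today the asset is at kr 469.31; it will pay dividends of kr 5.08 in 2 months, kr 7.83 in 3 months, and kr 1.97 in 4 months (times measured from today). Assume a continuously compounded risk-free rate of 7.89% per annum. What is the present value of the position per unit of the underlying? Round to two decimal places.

PV(remaining dividends) I = 5.08·e^(−0.0789·2/12) + 7.83·e^(−0.0789·3/12) + 1.97·e^(−0.0789·4/12) = 14.6096
Current forward F = (S − I)·e^(rT) = (469.31 − 14.6096)·e^(0.0789·11/12) = 454.7004 × 1.075005 = 488.8052
Value (long) = (F − K)·e^(−rT) = (488.8052 − 433.89) × 0.930229 = 51.0837
Short position value = −(long value) = -kr 51.08

-kr 51.08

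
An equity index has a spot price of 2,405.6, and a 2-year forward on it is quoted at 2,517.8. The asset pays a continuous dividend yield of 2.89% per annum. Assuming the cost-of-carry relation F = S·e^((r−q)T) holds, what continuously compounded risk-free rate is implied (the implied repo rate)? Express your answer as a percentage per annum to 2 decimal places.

From F = S·e^((r−q)T): (r − q) = ln(F/S)/T
ln(2517.8/2405.6) = ln(1.046641) = 0.045586
(r − q) = 0.045586 / (2) = 0.022793
r = ln(F/S)/T + q = 0.022793 + 0.0289 = 0.051693
r = 5.17%

5.17%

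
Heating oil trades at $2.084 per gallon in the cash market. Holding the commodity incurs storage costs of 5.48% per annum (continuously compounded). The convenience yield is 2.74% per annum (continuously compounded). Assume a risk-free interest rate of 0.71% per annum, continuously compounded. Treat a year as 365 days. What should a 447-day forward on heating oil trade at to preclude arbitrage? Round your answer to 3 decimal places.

$2.174 per gallon

Net carry = r + u − y = 0.0071 + 0.0548 − 0.0274 = 0.0345
F = S·e^((r+u−y)T) = 2.084 · e^(0.0345 × 447/365) = 2.084 · e^0.042251
= 2.084 × 1.043156 = $2.174 per gallon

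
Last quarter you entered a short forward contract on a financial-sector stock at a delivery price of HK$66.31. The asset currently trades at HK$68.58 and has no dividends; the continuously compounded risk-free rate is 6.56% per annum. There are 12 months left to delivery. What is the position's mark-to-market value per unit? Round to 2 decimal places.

Current fair forward for the remaining 12 months: F = S·e^(r·T), r = 0.0656
F = 68.58 · e^(0.0656 × 12/12) = 68.58 × 1.067800 = 73.2297
Value of long forward = (F − K)·e^(−rT) = (73.2297 − 66.31) · e^(−0.0656·12/12)
= 6.9197 × 0.936505 = 6.48
Short position value = −(long value) = -HK$6.48

-HK$6.48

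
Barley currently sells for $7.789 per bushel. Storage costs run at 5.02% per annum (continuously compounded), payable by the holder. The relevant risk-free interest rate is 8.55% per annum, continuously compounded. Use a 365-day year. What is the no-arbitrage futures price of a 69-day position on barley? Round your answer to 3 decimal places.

Net carry = r + u − y = 0.0855 + 0.0502 − 0.0000 = 0.1357
F = S·e^((r+u−y)T) = 7.789 · e^(0.1357 × 69/365) = 7.789 · e^0.025653
= 7.789 × 1.025985 = $7.991 per bushel

$7.991 per bushel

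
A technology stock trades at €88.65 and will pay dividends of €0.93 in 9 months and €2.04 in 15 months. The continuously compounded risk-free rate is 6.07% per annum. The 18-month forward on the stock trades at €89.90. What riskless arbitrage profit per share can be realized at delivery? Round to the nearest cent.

€4.16 per share

PV(dividends) I = 0.93·e^(−0.0607·9/12) + 2.04·e^(−0.0607·15/12) = 2.7796
Fair forward F* = (S − I)·e^(rT) = (88.65 − 2.7796)·e^0.091050 = 85.8704 × 1.095324 = 94.0559
Market €89.90 < fair 94.0559: forward underpriced → reverse cash-and-carry (short the stock, invest proceeds at r, pay the dividends, go long the forward).
Profit at T = |F_mkt − F*| = |89.90 − 94.0559| = €4.16 per share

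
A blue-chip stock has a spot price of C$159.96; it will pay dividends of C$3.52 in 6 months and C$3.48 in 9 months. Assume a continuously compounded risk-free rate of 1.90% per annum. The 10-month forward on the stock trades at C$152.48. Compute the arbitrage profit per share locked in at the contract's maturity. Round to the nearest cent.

C$3.00 per share

PV(dividends) I = 3.52·e^(−0.0190·6/12) + 3.48·e^(−0.0190·9/12) = 6.9175
Fair forward F* = (S − I)·e^(rT) = (159.96 − 6.9175)·e^0.015833 = 153.0425 × 1.015959 = 155.4849
Market C$152.48 < fair 155.4849: forward underpriced → reverse cash-and-carry (short the stock, invest proceeds at r, pay the dividends, go long the forward).
Profit at T = |F_mkt − F*| = |152.48 − 155.4849| = C$3.00 per share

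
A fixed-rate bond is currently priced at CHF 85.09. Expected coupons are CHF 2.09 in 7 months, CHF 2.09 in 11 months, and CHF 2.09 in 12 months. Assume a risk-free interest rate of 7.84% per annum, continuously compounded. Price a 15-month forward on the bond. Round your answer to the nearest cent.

CHF 87.37

PV(coupons) I = 2.09·e^(−0.0784·7/12) + 2.09·e^(−0.0784·11/12) + 2.09·e^(−0.0784·12/12)
I = 1.9966 + 1.9451 + 1.9324 = 5.8741
F = (S − I)·e^(rT) = (85.09 − 5.8741) · e^(0.0784·15/12)
= 79.2159 · e^0.098000 = 79.2159 × 1.102963 = CHF 87.37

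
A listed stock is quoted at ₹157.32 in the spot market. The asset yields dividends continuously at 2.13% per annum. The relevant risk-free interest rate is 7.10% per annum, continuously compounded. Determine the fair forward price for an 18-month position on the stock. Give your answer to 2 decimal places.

F = S·e^((r − q)T) = 157.32 · e^((0.0710 − 0.0213) × 18/12)
= 157.32 · e^0.074550 = 157.32 × 1.077399
F = ₹169.50

₹169.50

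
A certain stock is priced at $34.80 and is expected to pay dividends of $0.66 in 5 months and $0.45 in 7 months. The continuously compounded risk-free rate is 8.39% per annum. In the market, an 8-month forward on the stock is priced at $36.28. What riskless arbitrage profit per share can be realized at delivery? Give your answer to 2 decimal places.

$0.61 per share

PV(dividends) I = 0.66·e^(−0.0839·5/12) + 0.45·e^(−0.0839·7/12) = 1.0658
Fair forward F* = (S − I)·e^(rT) = (34.80 − 1.0658)·e^0.055933 = 33.7342 × 1.057527 = 35.6748
Market $36.28 > fair 35.6748: forward overpriced → cash-and-carry (borrow at r, buy the stock and collect the dividends, short the forward).
Profit at T = |F_mkt − F*| = |36.28 − 35.6748| = $0.61 per share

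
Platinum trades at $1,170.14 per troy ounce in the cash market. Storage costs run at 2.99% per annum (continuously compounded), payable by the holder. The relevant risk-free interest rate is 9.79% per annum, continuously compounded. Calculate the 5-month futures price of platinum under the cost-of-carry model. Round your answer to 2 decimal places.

Net carry = r + u − y = 0.0979 + 0.0299 − 0.0000 = 0.1278
F = S·e^((r+u−y)T) = 1170.14 · e^(0.1278 × 5/12) = 1170.14 · e^0.05325000
= 1170.14 × 1.05469329 = $1,234.14 per troy ounce

$1,234.14 per troy ounce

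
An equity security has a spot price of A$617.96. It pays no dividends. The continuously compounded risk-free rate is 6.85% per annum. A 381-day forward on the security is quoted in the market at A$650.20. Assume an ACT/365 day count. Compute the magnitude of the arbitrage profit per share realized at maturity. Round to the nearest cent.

A$13.56 per share

Fair forward: F* = S·e^(carry·T), with carry = r = 0.0685
F* = 617.96 · e^(0.0685 × 381/365) = 617.96 · e^0.071503 = 617.96 × 1.074121 = A$663.7638
Market A$650.20 < fair A$663.7638: forward underpriced → reverse cash-and-carry (short spot, go long the forward).
At maturity, profit = |F_mkt − F*| = |650.20 − 663.7638| = A$13.56 per share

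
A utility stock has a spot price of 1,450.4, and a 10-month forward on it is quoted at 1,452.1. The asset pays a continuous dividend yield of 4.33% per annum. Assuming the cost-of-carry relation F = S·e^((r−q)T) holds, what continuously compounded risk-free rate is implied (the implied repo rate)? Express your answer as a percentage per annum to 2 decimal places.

4.47%

From F = S·e^((r−q)T): (r − q) = ln(F/S)/T
ln(1452.1/1450.4) = ln(1.001172) = 0.001171
(r − q) = 0.001171 / (10/12) = 0.001405
r = ln(F/S)/T + q = 0.001405 + 0.0433 = 0.044705
r = 4.47%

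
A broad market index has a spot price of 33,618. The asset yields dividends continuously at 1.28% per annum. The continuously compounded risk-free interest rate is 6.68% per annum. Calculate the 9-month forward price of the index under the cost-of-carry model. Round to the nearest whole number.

F = S·e^((r − q)T) = 33618 · e^((0.0668 − 0.0128) × 9/12)
= 33618 · e^0.040500 = 33618 × 1.041331
F = 35,007

35,007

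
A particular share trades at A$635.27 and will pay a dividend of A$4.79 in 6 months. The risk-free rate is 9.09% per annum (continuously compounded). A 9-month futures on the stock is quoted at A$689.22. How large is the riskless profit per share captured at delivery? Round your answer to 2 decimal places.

A$14.03 per share

PV(dividends) I = 4.79·e^(−0.0909·6/12) = 4.5772
Fair futures F* = (S − I)·e^(rT) = (635.27 − 4.5772)·e^0.068175 = 630.6928 × 1.070553 = 675.1901
Market A$689.22 > fair 675.1901: forward overpriced → cash-and-carry (borrow at r, buy the stock and collect the dividends, short the forward).
Profit at T = |F_mkt − F*| = |689.22 − 675.1901| = A$14.03 per share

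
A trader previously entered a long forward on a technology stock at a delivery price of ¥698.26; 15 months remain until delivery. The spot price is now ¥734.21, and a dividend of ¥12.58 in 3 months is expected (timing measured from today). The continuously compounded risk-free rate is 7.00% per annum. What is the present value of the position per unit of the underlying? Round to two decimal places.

¥82.09

PV(remaining dividends) I = 12.58·e^(−0.0700·3/12) = 12.3618
Current forward F = (S − I)·e^(rT) = (734.21 − 12.3618)·e^(0.0700·15/12) = 721.8482 × 1.091442 = 787.8554
Value (long) = (F − K)·e^(−rT) = (787.8554 − 698.26) × 0.916219 = 82.0890
Value = ¥82.09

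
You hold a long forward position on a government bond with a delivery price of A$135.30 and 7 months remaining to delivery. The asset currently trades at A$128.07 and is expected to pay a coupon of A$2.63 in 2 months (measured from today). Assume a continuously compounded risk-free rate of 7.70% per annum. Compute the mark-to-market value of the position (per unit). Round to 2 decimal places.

-A$3.88

PV(remaining coupons) I = 2.63·e^(−0.0770·2/12) = 2.5965
Current forward F = (S − I)·e^(rT) = (128.07 − 2.5965)·e^(0.0770·7/12) = 125.4735 × 1.045941 = 131.2379
Value (long) = (F − K)·e^(−rT) = (131.2379 − 135.30) × 0.956077 = -3.8837
Value = -A$3.88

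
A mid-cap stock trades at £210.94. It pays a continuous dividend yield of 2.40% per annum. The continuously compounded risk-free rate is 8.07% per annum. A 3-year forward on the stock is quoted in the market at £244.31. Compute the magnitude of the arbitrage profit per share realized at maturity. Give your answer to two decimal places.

Fair forward: F* = S·e^(carry·T), with carry = (r − q) = 0.0807 − 0.0240 = 0.0567
F* = 210.94 · e^(0.0567 × 3) = 210.94 · e^0.170100 = 210.94 × 1.185423 = £250.0531
Market £244.31 < fair £250.0531: forward underpriced → reverse cash-and-carry (short spot, go long the forward).
At maturity, profit = |F_mkt − F*| = |244.31 − 250.0531| = £5.74 per share

£5.74 per share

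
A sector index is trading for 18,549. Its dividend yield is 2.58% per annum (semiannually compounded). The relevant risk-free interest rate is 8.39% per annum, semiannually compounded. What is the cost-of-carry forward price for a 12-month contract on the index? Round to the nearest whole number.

19,628

F = S · (1+r/2)^(2T) / (1+q/2)^(2T)
= 18549 × 1.085660 / 1.025966 = 18549 × 1.058183
F = 19,628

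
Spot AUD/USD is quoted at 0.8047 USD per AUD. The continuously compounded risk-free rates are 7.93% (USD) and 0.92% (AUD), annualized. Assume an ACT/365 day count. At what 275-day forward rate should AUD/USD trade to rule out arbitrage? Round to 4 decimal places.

F = S·e^((r_USD − r_AUD)T) = 0.8047 · e^((0.0793 − 0.0092) × 275/365)
= 0.8047 · e^0.052815 = 0.8047 × 1.054235
F = 0.8483 USD per AUD

0.8483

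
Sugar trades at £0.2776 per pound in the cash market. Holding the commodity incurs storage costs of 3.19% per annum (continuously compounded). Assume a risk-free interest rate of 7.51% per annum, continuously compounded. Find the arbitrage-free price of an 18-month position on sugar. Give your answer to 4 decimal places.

£0.3259 per pound

Net carry = r + u − y = 0.0751 + 0.0319 − 0.0000 = 0.1070
F = S·e^((r+u−y)T) = 0.2776 · e^(0.1070 × 18/12) = 0.2776 · e^0.160500
= 0.2776 × 1.174098 = £0.3259 per pound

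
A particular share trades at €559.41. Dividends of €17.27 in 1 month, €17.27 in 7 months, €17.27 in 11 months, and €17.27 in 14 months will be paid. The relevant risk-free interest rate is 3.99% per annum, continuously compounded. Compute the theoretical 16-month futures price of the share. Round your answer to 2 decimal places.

€519.08

PV(dividends) I = 17.27·e^(−0.0399·1/12) + 17.27·e^(−0.0399·7/12) + 17.27·e^(−0.0399·11/12) + 17.27·e^(−0.0399·14/12)
I = 17.2127 + 16.8727 + 16.6498 + 16.4845 = 67.2197
F = (S − I)·e^(rT) = (559.41 − 67.2197) · e^(0.0399·16/12)
= 492.1903 · e^0.053200 = 492.1903 × 1.054641 = €519.08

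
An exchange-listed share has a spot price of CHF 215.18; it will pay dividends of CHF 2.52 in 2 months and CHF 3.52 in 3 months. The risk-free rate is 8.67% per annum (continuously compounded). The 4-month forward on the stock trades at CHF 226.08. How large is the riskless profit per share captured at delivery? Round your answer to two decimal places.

CHF 10.69 per share

PV(dividends) I = 2.52·e^(−0.0867·2/12) + 3.52·e^(−0.0867·3/12) = 5.9284
Fair forward F* = (S − I)·e^(rT) = (215.18 − 5.9284)·e^0.028900 = 209.2516 × 1.029322 = 215.3873
Market CHF 226.08 > fair 215.3873: forward overpriced → cash-and-carry (borrow at r, buy the stock and collect the dividends, short the forward).
Profit at T = |F_mkt − F*| = |226.08 − 215.3873| = CHF 10.69 per share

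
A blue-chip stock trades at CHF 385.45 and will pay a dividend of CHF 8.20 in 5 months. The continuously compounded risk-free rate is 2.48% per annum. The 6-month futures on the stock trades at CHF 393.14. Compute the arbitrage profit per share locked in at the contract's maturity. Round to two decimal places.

CHF 11.10 per share

PV(dividends) I = 8.20·e^(−0.0248·5/12) = 8.1157
Fair futures F* = (S − I)·e^(rT) = (385.45 − 8.1157)·e^0.012400 = 377.3343 × 1.012477 = 382.0423
Market CHF 393.14 > fair 382.0423: forward overpriced → cash-and-carry (borrow at r, buy the stock and collect the dividends, short the forward).
Profit at T = |F_mkt − F*| = |393.14 − 382.0423| = CHF 11.10 per share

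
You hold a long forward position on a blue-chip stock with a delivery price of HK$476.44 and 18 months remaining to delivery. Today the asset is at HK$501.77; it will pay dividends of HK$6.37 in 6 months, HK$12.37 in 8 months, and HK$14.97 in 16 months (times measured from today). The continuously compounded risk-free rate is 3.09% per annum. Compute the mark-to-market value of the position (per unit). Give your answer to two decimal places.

HK$14.15

PV(remaining dividends) I = 6.37·e^(−0.0309·6/12) + 12.37·e^(−0.0309·8/12) + 14.97·e^(−0.0309·16/12) = 32.7559
Current forward F = (S − I)·e^(rT) = (501.77 − 32.7559)·e^(0.0309·18/12) = 469.0141 × 1.047441 = 491.2646
Value (long) = (F − K)·e^(−rT) = (491.2646 − 476.44) × 0.954708 = 14.1532
Value = HK$14.15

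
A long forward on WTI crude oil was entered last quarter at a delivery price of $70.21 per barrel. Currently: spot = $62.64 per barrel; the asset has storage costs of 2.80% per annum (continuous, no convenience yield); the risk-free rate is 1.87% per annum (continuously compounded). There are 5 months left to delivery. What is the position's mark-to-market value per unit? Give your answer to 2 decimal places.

-$6.29 per barrel

Current fair forward for the remaining 5 months: F = S·e^((r + u)·T), (r + u) = 0.0187 + 0.0280 = 0.0467
F = 62.64 · e^(0.0467 × 5/12) = 62.64 × 1.019649 = 63.8708
Value of long forward = (F − K)·e^(−rT) = (63.8708 − 70.21) · e^(−0.0187·5/12)
= -6.3392 × 0.992239 = -6.29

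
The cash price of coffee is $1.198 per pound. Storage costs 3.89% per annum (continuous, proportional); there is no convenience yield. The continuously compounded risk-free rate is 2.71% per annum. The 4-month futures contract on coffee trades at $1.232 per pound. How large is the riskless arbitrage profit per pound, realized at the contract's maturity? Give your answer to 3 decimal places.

Fair futures: F* = S·e^(carry·T), with carry = (r + u) = 0.0271 + 0.0389 = 0.0660
F* = 1.198 · e^(0.0660 × 4/12) = 1.198 · e^0.022000 = 1.198 × 1.022244 = $1.2246
Market $1.232 > fair $1.2246: forward overpriced → cash-and-carry (buy spot, short the forward).
At maturity, profit = |F_mkt − F*| = |1.232 − 1.2246| = $0.007 per pound

$0.007 per pound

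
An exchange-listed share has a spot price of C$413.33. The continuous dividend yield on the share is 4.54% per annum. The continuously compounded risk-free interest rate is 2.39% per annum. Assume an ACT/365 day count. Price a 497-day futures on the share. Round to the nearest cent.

F = S·e^((r − q)T) = 413.33 · e^((0.0239 − 0.0454) × 497/365)
= 413.33 · e^-0.029275 = 413.33 × 0.971149
F = C$401.41

C$401.41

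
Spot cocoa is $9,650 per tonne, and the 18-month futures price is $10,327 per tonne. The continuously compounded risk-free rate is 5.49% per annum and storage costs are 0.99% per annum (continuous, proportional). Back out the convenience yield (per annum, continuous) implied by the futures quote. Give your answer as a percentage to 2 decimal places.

F = S·e^((r+u−y)T) ⇒ (r+u−y) = ln(F/S)/T
ln(10327/9650) = 0.067804; /T ⇒ 0.045203
y = r + u − ln(F/S)/T = 0.0549 + 0.0099 − 0.045203 = 0.019597
y = 1.96%

1.96%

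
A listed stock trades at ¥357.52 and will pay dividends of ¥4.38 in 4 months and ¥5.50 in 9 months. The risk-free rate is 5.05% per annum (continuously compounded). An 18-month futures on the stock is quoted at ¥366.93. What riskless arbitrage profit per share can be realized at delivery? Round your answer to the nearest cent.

¥8.37 per share

PV(dividends) I = 4.38·e^(−0.0505·4/12) + 5.50·e^(−0.0505·9/12) = 9.6025
Fair futures F* = (S − I)·e^(rT) = (357.52 − 9.6025)·e^0.075750 = 347.9175 × 1.078693 = 375.2962
Market ¥366.93 < fair 375.2962: forward underpriced → reverse cash-and-carry (short the stock, invest proceeds at r, pay the dividends, go long the forward).
Profit at T = |F_mkt − F*| = |366.93 − 375.2962| = ¥8.37 per share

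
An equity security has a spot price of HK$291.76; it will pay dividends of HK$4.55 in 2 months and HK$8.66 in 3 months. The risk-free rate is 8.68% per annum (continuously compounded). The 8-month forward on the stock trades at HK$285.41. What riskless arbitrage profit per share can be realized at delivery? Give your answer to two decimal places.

PV(dividends) I = 4.55·e^(−0.0868·2/12) + 8.66·e^(−0.0868·3/12) = 12.9588
Fair forward F* = (S − I)·e^(rT) = (291.76 − 12.9588)·e^0.057867 = 278.8012 × 1.059574 = 295.4105
Market HK$285.41 < fair 295.4105: forward underpriced → reverse cash-and-carry (short the stock, invest proceeds at r, pay the dividends, go long the forward).
Profit at T = |F_mkt − F*| = |285.41 − 295.4105| = HK$10.00 per share

HK$10.00 per share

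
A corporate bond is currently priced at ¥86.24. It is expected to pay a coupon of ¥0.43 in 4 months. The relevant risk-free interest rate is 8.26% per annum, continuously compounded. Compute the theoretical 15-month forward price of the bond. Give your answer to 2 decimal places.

¥95.16

PV(coupons) I = 0.43·e^(−0.0826·4/12)
I = 0.4183
F = (S − I)·e^(rT) = (86.24 − 0.4183) · e^(0.0826·15/12)
= 85.8217 · e^0.103250 = 85.8217 × 1.108769 = ¥95.16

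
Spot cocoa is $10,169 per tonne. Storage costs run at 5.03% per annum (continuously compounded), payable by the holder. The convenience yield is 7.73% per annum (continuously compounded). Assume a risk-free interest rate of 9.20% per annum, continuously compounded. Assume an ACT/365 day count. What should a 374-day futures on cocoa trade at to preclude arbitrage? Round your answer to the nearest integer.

Net carry = r + u − y = 0.0920 + 0.0503 − 0.0773 = 0.0650
F = S·e^((r+u−y)T) = 10169 · e^(0.0650 × 374/365) = 10169 · e^0.066603
= 10169 × 1.068871 = $10,869 per tonne

$10,869 per tonne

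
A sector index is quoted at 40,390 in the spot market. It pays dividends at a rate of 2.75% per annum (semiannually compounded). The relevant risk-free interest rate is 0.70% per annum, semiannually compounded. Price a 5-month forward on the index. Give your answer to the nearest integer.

40,049

F = S · (1+r/2)^(2T) / (1+q/2)^(2T)
= 40390 × 1.002916 / 1.011445 = 40390 × 0.991568
F = 40,049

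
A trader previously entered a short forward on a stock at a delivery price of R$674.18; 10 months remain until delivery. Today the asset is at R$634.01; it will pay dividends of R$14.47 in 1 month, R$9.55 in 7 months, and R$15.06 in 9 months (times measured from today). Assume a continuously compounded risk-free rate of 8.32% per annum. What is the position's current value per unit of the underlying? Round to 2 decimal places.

R$32.63

PV(remaining dividends) I = 14.47·e^(−0.0832·1/12) + 9.55·e^(−0.0832·7/12) + 15.06·e^(−0.0832·9/12) = 37.6166
Current forward F = (S − I)·e^(rT) = (634.01 − 37.6166)·e^(0.0832·10/12) = 596.3934 × 1.071793 = 639.2103
Value (long) = (F − K)·e^(−rT) = (639.2103 − 674.18) × 0.933016 = -32.6273
Short position value = −(long value) = R$32.63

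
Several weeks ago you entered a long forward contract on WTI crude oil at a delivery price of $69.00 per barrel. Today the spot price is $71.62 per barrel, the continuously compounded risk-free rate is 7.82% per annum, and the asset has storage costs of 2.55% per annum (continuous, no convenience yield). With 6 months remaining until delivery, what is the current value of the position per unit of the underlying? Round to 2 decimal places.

$6.18 per barrel

Current fair forward for the remaining 6 months: F = S·e^((r + u)·T), (r + u) = 0.0782 + 0.0255 = 0.1037
F = 71.62 · e^(0.1037 × 6/12) = 71.62 × 1.053218 = 75.4315
Value of long forward = (F − K)·e^(−rT) = (75.4315 − 69.00) · e^(−0.0782·6/12)
= 6.4315 × 0.961655 = 6.18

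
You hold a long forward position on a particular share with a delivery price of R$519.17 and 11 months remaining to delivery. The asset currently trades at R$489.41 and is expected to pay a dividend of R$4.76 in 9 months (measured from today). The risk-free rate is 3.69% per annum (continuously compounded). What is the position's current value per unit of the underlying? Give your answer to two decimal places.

PV(remaining dividends) I = 4.76·e^(−0.0369·9/12) = 4.6301
Current forward F = (S − I)·e^(rT) = (489.41 − 4.6301)·e^(0.0369·11/12) = 484.7799 × 1.034404 = 501.4583
Value (long) = (F − K)·e^(−rT) = (501.4583 − 519.17) × 0.966741 = -17.1226
Value = -R$17.12

-R$17.12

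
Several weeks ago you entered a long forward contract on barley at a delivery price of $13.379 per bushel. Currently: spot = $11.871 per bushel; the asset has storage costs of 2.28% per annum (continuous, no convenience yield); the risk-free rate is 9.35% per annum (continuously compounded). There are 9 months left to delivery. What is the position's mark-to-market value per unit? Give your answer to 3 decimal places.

Current fair forward for the remaining 9 months: F = S·e^((r + u)·T), (r + u) = 0.0935 + 0.0228 = 0.1163
F = 11.871 · e^(0.1163 × 9/12) = 11.871 × 1.091142 = 12.9529
Value of long forward = (F − K)·e^(−rT) = (12.9529 − 13.379) · e^(−0.0935·9/12)
= -0.4261 × 0.932277 = -0.397

-$0.397 per bushel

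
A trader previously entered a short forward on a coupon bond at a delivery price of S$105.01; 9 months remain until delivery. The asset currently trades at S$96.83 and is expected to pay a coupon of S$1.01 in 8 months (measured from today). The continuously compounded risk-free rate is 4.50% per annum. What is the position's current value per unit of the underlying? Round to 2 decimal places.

S$5.68

PV(remaining coupons) I = 1.01·e^(−0.0450·8/12) = 0.9801
Current forward F = (S − I)·e^(rT) = (96.83 − 0.9801)·e^(0.0450·9/12) = 95.8499 × 1.034326 = 99.1400
Value (long) = (F − K)·e^(−rT) = (99.1400 − 105.01) × 0.966813 = -5.6752
Short position value = −(long value) = S$5.68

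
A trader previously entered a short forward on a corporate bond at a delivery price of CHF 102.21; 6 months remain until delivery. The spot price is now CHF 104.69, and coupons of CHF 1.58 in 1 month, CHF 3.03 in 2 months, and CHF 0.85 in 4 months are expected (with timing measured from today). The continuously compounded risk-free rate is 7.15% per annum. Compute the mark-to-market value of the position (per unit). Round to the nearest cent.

PV(remaining coupons) I = 1.58·e^(−0.0715·1/12) + 3.03·e^(−0.0715·2/12) + 0.85·e^(−0.0715·4/12) = 5.3947
Current forward F = (S − I)·e^(rT) = (104.69 − 5.3947)·e^(0.0715·6/12) = 99.2953 × 1.036397 = 102.9094
Value (long) = (F − K)·e^(−rT) = (102.9094 − 102.21) × 0.964881 = 0.6748
Short position value = −(long value) = -CHF 0.67

-CHF 0.67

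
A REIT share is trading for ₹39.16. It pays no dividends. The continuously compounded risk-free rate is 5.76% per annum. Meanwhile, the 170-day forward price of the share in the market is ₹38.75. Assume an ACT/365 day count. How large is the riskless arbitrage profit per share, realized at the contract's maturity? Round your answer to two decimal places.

₹1.47 per share

Fair forward: F* = S·e^(carry·T), with carry = r = 0.0576
F* = 39.16 · e^(0.0576 × 170/365) = 39.16 · e^0.026827 = 39.16 × 1.027190 = ₹40.2248
Market ₹38.75 < fair ₹40.2248: forward underpriced → reverse cash-and-carry (short spot, go long the forward).
At maturity, profit = |F_mkt − F*| = |38.75 − 40.2248| = ₹1.47 per share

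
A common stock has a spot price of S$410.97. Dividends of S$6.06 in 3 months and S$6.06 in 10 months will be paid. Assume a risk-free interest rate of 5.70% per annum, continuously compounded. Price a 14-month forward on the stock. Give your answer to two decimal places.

S$426.67

PV(dividends) I = 6.06·e^(−0.0570·3/12) + 6.06·e^(−0.0570·10/12)
I = 5.9743 + 5.7789 = 11.7532
F = (S − I)·e^(rT) = (410.97 − 11.7532) · e^(0.0570·14/12)
= 399.2168 · e^0.066500 = 399.2168 × 1.068761 = S$426.67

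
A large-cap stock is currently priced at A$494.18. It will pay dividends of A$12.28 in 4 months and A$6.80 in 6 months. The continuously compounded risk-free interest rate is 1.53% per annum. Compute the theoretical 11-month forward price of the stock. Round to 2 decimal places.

PV(dividends) I = 12.28·e^(−0.0153·4/12) + 6.80·e^(−0.0153·6/12)
I = 12.2175 + 6.7482 = 18.9657
F = (S − I)·e^(rT) = (494.18 − 18.9657) · e^(0.0153·11/12)
= 475.2143 · e^0.014025 = 475.2143 × 1.014124 = A$481.93

A$481.93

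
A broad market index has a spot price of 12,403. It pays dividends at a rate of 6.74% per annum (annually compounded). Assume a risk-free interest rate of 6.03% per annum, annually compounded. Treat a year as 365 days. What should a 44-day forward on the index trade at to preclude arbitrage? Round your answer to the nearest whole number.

F = S · (1+r)^T / (1+q)^T
= 12403 × 1.007083 / 1.007894 = 12403 × 0.999195
F = 12,393

12,393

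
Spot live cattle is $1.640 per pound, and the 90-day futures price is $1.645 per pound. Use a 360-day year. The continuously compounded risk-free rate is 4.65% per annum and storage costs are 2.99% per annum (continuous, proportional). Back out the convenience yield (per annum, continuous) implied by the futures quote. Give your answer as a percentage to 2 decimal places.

6.42%

F = S·e^((r+u−y)T) ⇒ (r+u−y) = ln(F/S)/T
ln(1.645/1.640) = 0.003044; /T ⇒ 0.012176
y = r + u − ln(F/S)/T = 0.0465 + 0.0299 − 0.012176 = 0.064224
y = 6.42%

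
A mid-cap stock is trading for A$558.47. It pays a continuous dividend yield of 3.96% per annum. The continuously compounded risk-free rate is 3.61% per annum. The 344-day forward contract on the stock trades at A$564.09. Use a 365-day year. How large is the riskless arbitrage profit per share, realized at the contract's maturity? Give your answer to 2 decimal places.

Fair forward: F* = S·e^(carry·T), with carry = (r − q) = 0.0361 − 0.0396 = -0.0035
F* = 558.47 · e^(-0.0035 × 344/365) = 558.47 · e^-0.003299 = 558.47 × 0.996706 = A$556.6304
Market A$564.09 > fair A$556.6304: forward overpriced → cash-and-carry (buy spot, short the forward).
At maturity, profit = |F_mkt − F*| = |564.09 − 556.6304| = A$7.46 per share

A$7.46 per share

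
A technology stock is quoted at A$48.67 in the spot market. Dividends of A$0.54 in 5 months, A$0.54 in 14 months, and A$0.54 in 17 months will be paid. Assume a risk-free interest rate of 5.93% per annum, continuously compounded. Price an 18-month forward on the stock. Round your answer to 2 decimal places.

PV(dividends) I = 0.54·e^(−0.0593·5/12) + 0.54·e^(−0.0593·14/12) + 0.54·e^(−0.0593·17/12)
I = 0.5268 + 0.5039 + 0.4965 = 1.5272
F = (S − I)·e^(rT) = (48.67 − 1.5272) · e^(0.0593·18/12)
= 47.1428 · e^0.088950 = 47.1428 × 1.093026 = A$51.53

A$51.53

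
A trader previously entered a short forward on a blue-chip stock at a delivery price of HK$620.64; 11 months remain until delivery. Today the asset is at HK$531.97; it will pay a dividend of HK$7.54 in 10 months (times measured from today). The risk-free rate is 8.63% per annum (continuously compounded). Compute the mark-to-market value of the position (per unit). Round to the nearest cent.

HK$48.48

PV(remaining dividends) I = 7.54·e^(−0.0863·10/12) = 7.0168
Current forward F = (S − I)·e^(rT) = (531.97 − 7.0168)·e^(0.0863·11/12) = 524.9532 × 1.082322 = 568.1684
Value (long) = (F − K)·e^(−rT) = (568.1684 − 620.64) × 0.923940 = -48.4806
Short position value = −(long value) = HK$48.48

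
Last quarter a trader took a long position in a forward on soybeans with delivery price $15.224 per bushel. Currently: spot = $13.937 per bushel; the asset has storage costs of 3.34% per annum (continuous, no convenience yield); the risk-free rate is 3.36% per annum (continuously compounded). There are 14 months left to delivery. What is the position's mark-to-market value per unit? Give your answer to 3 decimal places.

-$0.148 per bushel

Current fair forward for the remaining 14 months: F = S·e^((r + u)·T), (r + u) = 0.0336 + 0.0334 = 0.0670
F = 13.937 · e^(0.0670 × 14/12) = 13.937 × 1.081303 = 15.0701
Value of long forward = (F − K)·e^(−rT) = (15.0701 − 15.224) · e^(−0.0336·14/12)
= -0.1539 × 0.961558 = -0.148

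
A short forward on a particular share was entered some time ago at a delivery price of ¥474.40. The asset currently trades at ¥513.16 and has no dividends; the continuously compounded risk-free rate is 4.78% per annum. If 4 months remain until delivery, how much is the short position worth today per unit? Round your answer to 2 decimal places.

Current fair forward for the remaining 4 months: F = S·e^(r·T), r = 0.0478
F = 513.16 · e^(0.0478 × 4/12) = 513.16 × 1.016061 = 521.4019
Value of long forward = (F − K)·e^(−rT) = (521.4019 − 474.40) · e^(−0.0478·4/12)
= 47.0019 × 0.984193 = 46.26
Short position value = −(long value) = -¥46.26

-¥46.26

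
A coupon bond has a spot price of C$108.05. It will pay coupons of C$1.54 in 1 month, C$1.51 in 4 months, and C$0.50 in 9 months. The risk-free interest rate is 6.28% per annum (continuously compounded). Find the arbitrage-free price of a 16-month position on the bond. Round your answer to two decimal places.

PV(coupons) I = 1.54·e^(−0.0628·1/12) + 1.51·e^(−0.0628·4/12) + 0.50·e^(−0.0628·9/12)
I = 1.5320 + 1.4787 + 0.4770 = 3.4877
F = (S − I)·e^(rT) = (108.05 − 3.4877) · e^(0.0628·16/12)
= 104.5623 · e^0.083733 = 104.5623 × 1.087339 = C$113.69

C$113.69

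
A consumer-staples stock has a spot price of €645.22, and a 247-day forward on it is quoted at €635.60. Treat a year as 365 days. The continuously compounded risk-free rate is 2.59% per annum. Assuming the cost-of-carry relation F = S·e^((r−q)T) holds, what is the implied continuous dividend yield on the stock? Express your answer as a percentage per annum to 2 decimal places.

4.81%

From F = S·e^((r−q)T): (r − q) = ln(F/S)/T
ln(635.60/645.22) = ln(0.985090) = -0.015022
(r − q) = -0.015022 / (247/365) = -0.022199
q = r − ln(F/S)/T = 0.0259 + 0.022199 = 0.048099
q = 4.81%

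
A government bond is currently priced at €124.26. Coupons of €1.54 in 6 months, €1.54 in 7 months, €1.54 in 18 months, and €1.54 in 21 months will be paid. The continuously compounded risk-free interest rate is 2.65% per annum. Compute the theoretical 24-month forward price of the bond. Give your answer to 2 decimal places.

PV(coupons) I = 1.54·e^(−0.0265·6/12) + 1.54·e^(−0.0265·7/12) + 1.54·e^(−0.0265·18/12) + 1.54·e^(−0.0265·21/12)
I = 1.5197 + 1.5164 + 1.4800 + 1.4702 = 5.9863
F = (S − I)·e^(rT) = (124.26 − 5.9863) · e^(0.0265·24/12)
= 118.2737 · e^0.053000 = 118.2737 × 1.054430 = €124.71

€124.71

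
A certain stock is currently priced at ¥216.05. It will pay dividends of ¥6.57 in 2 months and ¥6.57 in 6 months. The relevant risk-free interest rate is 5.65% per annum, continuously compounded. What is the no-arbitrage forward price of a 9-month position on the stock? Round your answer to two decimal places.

¥211.95

PV(dividends) I = 6.57·e^(−0.0565·2/12) + 6.57·e^(−0.0565·6/12)
I = 6.5084 + 6.3870 = 12.8954
F = (S − I)·e^(rT) = (216.05 − 12.8954) · e^(0.0565·9/12)
= 203.1546 · e^0.042375 = 203.1546 × 1.043286 = ¥211.95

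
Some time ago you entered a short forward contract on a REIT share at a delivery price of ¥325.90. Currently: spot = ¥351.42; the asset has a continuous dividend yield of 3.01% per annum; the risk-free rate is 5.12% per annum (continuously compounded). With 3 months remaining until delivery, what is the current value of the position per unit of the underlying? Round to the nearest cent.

Current fair forward for the remaining 3 months: F = S·e^((r − q)·T), (r − q) = 0.0512 − 0.0301 = 0.0211
F = 351.42 · e^(0.0211 × 3/12) = 351.42 × 1.005289 = 353.2787
Value of long forward = (F − K)·e^(−rT) = (353.2787 − 325.90) · e^(−0.0512·3/12)
= 27.3787 × 0.987282 = 27.03
Short position value = −(long value) = -¥27.03

-¥27.03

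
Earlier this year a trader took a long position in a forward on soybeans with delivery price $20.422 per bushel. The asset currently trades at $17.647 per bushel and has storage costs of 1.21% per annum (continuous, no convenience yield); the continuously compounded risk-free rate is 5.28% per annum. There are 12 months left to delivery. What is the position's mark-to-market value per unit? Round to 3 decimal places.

-$1.510 per bushel

Current fair forward for the remaining 12 months: F = S·e^((r + u)·T), (r + u) = 0.0528 + 0.0121 = 0.0649
F = 17.647 · e^(0.0649 × 12/12) = 17.647 × 1.067052 = 18.8303
Value of long forward = (F − K)·e^(−rT) = (18.8303 − 20.422) · e^(−0.0528·12/12)
= -1.5917 × 0.948570 = -1.510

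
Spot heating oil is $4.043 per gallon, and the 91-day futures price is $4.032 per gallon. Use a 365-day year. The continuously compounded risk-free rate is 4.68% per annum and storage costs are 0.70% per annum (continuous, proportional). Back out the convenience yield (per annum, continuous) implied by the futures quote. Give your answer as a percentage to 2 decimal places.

6.47%

F = S·e^((r+u−y)T) ⇒ (r+u−y) = ln(F/S)/T
ln(4.032/4.043) = -0.002724; /T ⇒ -0.010926
y = r + u − ln(F/S)/T = 0.0468 + 0.0070 + 0.010926 = 0.064726
y = 6.47%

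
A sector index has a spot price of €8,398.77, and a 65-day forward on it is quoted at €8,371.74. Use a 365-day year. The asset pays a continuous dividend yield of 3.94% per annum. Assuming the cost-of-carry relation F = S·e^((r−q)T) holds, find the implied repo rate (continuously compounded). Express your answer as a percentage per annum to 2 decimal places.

2.13%

From F = S·e^((r−q)T): (r − q) = ln(F/S)/T
ln(8371.74/8398.77) = ln(0.996782) = -0.003223
(r − q) = -0.003223 / (65/365) = -0.018098
r = ln(F/S)/T + q = -0.018098 + 0.0394 = 0.021302
r = 2.13%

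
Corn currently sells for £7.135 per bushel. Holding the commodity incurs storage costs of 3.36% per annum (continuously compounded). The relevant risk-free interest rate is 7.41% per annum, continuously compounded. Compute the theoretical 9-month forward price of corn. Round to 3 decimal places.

Net carry = r + u − y = 0.0741 + 0.0336 − 0.0000 = 0.1077
F = S·e^((r+u−y)T) = 7.135 · e^(0.1077 × 9/12) = 7.135 · e^0.080775
= 7.135 × 1.084127 = £7.735 per bushel

£7.735 per bushel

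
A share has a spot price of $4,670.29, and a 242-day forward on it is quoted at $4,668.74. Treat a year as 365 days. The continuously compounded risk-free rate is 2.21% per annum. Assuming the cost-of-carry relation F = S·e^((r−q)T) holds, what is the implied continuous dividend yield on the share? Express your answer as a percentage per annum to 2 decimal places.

From F = S·e^((r−q)T): (r − q) = ln(F/S)/T
ln(4668.74/4670.29) = ln(0.999668) = -0.000332
(r − q) = -0.000332 / (242/365) = -0.000501
q = r − ln(F/S)/T = 0.0221 + 0.000501 = 0.022601
q = 2.26%

2.26%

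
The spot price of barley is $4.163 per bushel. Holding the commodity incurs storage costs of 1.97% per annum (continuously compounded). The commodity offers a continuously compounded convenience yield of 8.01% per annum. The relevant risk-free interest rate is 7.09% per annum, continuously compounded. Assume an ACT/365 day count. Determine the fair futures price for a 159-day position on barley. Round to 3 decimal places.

Net carry = r + u − y = 0.0709 + 0.0197 − 0.0801 = 0.0105
F = S·e^((r+u−y)T) = 4.163 · e^(0.0105 × 159/365) = 4.163 · e^0.004574
= 4.163 × 1.004584 = $4.182 per bushel

$4.182 per bushel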